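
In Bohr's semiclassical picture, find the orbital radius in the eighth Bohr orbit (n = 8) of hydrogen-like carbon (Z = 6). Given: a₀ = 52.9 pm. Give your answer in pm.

r_n = n²a₀/Z = 8² × 52.9 / 6
    = 64 × 52.9 / 6 = 564 pm

564 pm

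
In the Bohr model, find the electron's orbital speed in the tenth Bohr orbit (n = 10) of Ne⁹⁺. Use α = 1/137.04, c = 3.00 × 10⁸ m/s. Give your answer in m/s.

v_n = Zαc/n = 10 × 0.00730 × 3.00 × 10⁸ / 10
    = 2.19 × 10⁶ m/s

2.19 × 10⁶ m/s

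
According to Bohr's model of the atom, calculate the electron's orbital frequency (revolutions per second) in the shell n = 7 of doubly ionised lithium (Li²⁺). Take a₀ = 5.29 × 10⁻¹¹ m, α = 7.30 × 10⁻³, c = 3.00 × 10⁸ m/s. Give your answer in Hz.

r = n²a₀/Z = 8.64 × 10⁻¹⁰ m, v = Zαc/n = 9.39 × 10⁵ m/s
f = v/(2πr) = 1.73 × 10¹⁴ Hz

1.73 × 10¹⁴ Hz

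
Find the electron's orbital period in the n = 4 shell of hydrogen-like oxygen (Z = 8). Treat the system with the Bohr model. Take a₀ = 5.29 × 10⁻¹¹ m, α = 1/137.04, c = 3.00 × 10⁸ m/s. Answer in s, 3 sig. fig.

r = n²a₀/Z = 4²·5.29 × 10⁻¹¹/8 = 1.06 × 10⁻¹⁰ m
v = Zαc/n = 8·0.00730·3.00 × 10⁸/4 = 4.38 × 10⁶ m/s
T = 2πr/v = 1.52 × 10⁻¹⁶ s

1.52 × 10⁻¹⁶ s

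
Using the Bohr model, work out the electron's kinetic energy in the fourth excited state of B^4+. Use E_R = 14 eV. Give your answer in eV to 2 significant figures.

14 eV

For a Coulomb orbit the virial theorem gives K = −E_n.
E_n = −E_R·Z²/n², so K = E_R·Z²/n² = 14 × 5²/5² = 14 eV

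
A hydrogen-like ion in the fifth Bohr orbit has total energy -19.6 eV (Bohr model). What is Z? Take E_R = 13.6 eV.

6

E_n = −E_R Z²/n² ⇒ Z² = −E_n n²/E_R = 19.6 × 5² / 13.6 ≈ 36.03
Z = 6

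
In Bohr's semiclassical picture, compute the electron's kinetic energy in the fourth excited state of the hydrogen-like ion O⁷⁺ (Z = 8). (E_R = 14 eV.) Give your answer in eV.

For a Coulomb orbit the virial theorem gives K = −E_n.
E_n = −E_R·Z²/n², so K = E_R·Z²/n² = 14 × 8²/5² = 36 eV

36 eV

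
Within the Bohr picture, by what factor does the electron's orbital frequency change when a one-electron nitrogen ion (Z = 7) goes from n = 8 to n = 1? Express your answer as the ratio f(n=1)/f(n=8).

f ∝ Z^2 · n^-3; with Z fixed, f ∝ n^-3.
f(n=1)/f(n=8) = (1/8)^-3 = 512

512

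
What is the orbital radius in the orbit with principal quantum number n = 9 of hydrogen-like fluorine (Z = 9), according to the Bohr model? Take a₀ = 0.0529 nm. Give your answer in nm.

0.476 nm

r_n = n²a₀/Z = 9² × 0.0529 / 9
    = 81 × 0.0529 / 9 = 0.476 nm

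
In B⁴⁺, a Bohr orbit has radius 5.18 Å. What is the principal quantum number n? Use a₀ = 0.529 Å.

r_n = n²a₀/Z ⇒ n² = rZ/a₀ = 5.18 × 5 / 0.529 ≈ 48.96
n = 7

7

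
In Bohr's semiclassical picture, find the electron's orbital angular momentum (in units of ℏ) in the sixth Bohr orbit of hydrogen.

L_n = nℏ, so L/ℏ = n = 6.

6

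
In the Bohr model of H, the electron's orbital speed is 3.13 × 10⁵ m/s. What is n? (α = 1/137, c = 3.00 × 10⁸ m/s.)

7

v_n = Zαc/n ⇒ n = Zαc/v = 1 × 0.00730 × 3.00 × 10⁸ / 3.13 × 10⁵ ≈ 7.00
n = 7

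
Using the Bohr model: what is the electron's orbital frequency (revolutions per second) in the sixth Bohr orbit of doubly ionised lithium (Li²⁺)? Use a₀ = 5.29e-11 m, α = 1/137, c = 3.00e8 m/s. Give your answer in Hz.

2.75e14 Hz

r = n²a₀/Z = 6.35e-10 m, v = Zαc/n = 1.09e6 m/s
f = v/(2πr) = 2.75e14 Hz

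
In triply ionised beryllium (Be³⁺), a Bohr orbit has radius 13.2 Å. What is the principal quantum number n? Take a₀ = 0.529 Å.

10

r_n = n²a₀/Z ⇒ n² = rZ/a₀ = 13.2 × 4 / 0.529 ≈ 99.81
n = 10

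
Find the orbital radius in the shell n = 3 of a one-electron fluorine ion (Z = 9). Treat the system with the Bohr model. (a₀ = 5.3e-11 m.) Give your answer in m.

r_n = n²a₀/Z = 3² × 5.3e-11 / 9
    = 9 × 5.3e-11 / 9 = 5.3e-11 m

5.3e-11 m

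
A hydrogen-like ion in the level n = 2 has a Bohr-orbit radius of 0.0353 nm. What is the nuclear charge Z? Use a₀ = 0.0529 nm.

6

r_n = n²a₀/Z ⇒ Z = n²a₀/r = 2² × 0.0529 / 0.0353 ≈ 5.99
Z = 6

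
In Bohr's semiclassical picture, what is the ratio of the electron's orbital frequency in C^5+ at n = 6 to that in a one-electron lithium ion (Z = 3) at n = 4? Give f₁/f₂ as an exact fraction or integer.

32/27

f ∝ Z^2 · n^-3
f₁/f₂ = (6/3)^2 · (6/4)^-3 = 32/27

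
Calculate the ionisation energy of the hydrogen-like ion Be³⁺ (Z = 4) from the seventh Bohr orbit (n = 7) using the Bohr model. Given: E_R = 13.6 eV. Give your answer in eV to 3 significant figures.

E_n = −E_R·Z²/n² = −13.6 × 4²/7² eV = -4.44 eV
Ionisation energy = −E_n = 4.44 eV

4.44 eV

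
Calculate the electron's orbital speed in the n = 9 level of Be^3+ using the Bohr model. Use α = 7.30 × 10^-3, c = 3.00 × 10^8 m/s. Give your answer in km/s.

v_n = Zαc/n = 4 × 0.00730 × 3.00 × 10^8 / 9
    = 973 km/s

973 km/s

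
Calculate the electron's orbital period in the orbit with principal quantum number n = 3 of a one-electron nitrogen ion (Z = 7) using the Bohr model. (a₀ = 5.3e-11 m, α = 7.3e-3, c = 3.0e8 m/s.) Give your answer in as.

84 as

r = n²a₀/Z = 3²·5.3e-11/7 = 6.8e-11 m
v = Zαc/n = 7·0.0073·3.0e8/3 = 5.1e6 m/s
T = 2πr/v = 8.4e-17 s = 84 as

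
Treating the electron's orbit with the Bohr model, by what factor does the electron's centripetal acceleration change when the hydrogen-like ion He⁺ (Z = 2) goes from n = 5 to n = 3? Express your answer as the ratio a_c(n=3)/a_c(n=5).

a_c ∝ Z^3 · n^-4; with Z fixed, a_c ∝ n^-4.
a_c(n=3)/a_c(n=5) = (3/5)^-4 = 625/81

625/81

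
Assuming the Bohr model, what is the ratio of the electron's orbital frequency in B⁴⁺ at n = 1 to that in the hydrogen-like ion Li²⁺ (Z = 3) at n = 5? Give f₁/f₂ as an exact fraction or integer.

3125/9

f ∝ Z^2 · n^-3
f₁/f₂ = (5/3)^2 · (1/5)^-3 = 3125/9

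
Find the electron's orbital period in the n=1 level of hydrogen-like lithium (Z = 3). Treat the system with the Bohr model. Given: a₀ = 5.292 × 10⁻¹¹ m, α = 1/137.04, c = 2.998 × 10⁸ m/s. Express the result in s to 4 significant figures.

1.689 × 10⁻¹⁷ s

r = n²a₀/Z = 1²·5.292 × 10⁻¹¹/3 = 1.764 × 10⁻¹¹ m
v = Zαc/n = 3·0.007297·2.998 × 10⁸/1 = 6.563 × 10⁶ m/s
T = 2πr/v = 1.689 × 10⁻¹⁷ s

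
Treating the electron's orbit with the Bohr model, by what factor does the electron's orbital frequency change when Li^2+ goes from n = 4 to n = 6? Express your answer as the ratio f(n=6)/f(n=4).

8/27

f ∝ Z^2 · n^-3; with Z fixed, f ∝ n^-3.
f(n=6)/f(n=4) = (6/4)^-3 = 8/27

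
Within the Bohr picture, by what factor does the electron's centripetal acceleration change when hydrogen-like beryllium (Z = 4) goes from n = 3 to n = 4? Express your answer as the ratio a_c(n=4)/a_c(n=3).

a_c ∝ Z^3 · n^-4; with Z fixed, a_c ∝ n^-4.
a_c(n=4)/a_c(n=3) = (4/3)^-4 = 81/256

81/256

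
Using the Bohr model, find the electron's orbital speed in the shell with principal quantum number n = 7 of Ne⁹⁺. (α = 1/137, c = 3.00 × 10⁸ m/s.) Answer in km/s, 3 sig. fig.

3130 km/s

v_n = Zαc/n = 10 × 0.00730 × 3.00 × 10⁸ / 7
    = 3130 km/s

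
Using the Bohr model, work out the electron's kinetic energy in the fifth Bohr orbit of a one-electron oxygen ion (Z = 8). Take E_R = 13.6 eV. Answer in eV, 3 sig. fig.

34.8 eV

For a Coulomb orbit the virial theorem gives K = −E_n.
E_n = −E_R·Z²/n², so K = E_R·Z²/n² = 13.6 × 8²/5² = 34.8 eV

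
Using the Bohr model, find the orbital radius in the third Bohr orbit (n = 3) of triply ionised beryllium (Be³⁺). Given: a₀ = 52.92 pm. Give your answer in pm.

119.1 pm

r_n = n²a₀/Z = 3² × 52.92 / 4
    = 9 × 52.92 / 4 = 119.1 pm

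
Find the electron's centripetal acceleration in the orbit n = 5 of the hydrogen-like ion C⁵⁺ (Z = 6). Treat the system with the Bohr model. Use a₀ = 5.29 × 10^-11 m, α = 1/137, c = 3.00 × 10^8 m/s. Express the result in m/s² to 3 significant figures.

3.13 × 10^22 m/s²

r = n²a₀/Z = 2.20 × 10^-10 m, v = Zαc/n = 2.63 × 10^6 m/s
a = v²/r = (2.63 × 10^6)² / 2.20 × 10^-10 = 3.13 × 10^22 m/s²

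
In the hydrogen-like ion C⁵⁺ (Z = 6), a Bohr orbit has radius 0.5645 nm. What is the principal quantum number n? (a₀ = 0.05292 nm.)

r_n = n²a₀/Z ⇒ n² = rZ/a₀ = 0.5645 × 6 / 0.05292 ≈ 64.00
n = 8

8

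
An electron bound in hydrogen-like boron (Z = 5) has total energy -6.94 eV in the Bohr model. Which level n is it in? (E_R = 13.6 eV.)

7

E_n = −E_R Z²/n² ⇒ n² = E_R Z²/(−E_n) = 13.6 × 5² / 6.94 ≈ 48.99
n = 7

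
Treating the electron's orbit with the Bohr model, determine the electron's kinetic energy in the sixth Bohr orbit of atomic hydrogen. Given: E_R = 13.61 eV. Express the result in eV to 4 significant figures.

0.3781 eV

For a Coulomb orbit the virial theorem gives K = −E_n.
E_n = −E_R·Z²/n², so K = E_R·Z²/n² = 13.61 × 1²/6² = 0.3781 eV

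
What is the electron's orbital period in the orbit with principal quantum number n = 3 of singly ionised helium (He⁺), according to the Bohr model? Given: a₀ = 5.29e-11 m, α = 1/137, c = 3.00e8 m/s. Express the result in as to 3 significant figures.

r = n²a₀/Z = 3²·5.29e-11/2 = 2.38e-10 m
v = Zαc/n = 2·0.00730·3.00e8/3 = 1.46e6 m/s
T = 2πr/v = 1.02e-15 s = 1020 as

1020 as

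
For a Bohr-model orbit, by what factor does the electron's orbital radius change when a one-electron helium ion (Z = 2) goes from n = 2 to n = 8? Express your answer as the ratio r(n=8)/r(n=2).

16

r ∝ Z^-1 · n^2; with Z fixed, r ∝ n^2.
r(n=8)/r(n=2) = (8/2)^2 = 16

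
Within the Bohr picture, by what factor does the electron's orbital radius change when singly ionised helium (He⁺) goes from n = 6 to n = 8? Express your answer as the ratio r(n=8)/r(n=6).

r ∝ Z^-1 · n^2; with Z fixed, r ∝ n^2.
r(n=8)/r(n=6) = (8/6)^2 = 16/9

16/9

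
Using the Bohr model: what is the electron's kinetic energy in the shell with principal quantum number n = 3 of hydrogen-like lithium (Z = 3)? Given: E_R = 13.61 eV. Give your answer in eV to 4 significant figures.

13.61 eV

For a Coulomb orbit the virial theorem gives K = −E_n.
E_n = −E_R·Z²/n², so K = E_R·Z²/n² = 13.61 × 3²/3² = 13.61 eV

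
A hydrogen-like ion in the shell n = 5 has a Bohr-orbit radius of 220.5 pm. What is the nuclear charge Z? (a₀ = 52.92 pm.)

r_n = n²a₀/Z ⇒ Z = n²a₀/r = 5² × 52.92 / 220.5 ≈ 6.00
Z = 6

6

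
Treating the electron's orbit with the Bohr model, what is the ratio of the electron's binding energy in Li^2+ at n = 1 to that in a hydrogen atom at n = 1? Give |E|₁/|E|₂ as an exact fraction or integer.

|E| ∝ Z^2 · n^-2
|E|₁/|E|₂ = (3/1)^2 · (1/1)^-2 = 9

9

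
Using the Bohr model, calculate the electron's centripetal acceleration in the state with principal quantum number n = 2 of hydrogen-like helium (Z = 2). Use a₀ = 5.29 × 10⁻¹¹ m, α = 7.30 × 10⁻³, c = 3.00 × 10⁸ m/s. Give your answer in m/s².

r = n²a₀/Z = 1.06 × 10⁻¹⁰ m, v = Zαc/n = 2.19 × 10⁶ m/s
a = v²/r = (2.19 × 10⁶)² / 1.06 × 10⁻¹⁰ = 4.53 × 10²² m/s²

4.53 × 10²² m/s²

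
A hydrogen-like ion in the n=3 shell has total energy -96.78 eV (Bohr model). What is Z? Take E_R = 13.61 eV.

E_n = −E_R Z²/n² ⇒ Z² = −E_n n²/E_R = 96.78 × 3² / 13.61 ≈ 64.00
Z = 8

8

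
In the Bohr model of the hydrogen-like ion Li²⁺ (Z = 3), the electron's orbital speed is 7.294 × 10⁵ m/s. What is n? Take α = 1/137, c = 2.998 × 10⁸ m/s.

v_n = Zαc/n ⇒ n = Zαc/v = 3 × 0.007299 × 2.998 × 10⁸ / 7.294 × 10⁵ ≈ 9.00
n = 9

9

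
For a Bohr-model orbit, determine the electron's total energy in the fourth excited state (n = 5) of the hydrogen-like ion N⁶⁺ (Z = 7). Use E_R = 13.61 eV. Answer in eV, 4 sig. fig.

-26.68 eV

E_n = −E_R·Z²/n² = −13.61 × 7²/5² = -26.68 eV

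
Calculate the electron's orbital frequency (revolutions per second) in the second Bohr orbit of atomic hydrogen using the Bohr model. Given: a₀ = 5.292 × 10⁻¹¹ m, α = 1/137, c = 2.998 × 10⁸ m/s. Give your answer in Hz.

8.227 × 10¹⁴ Hz

r = n²a₀/Z = 2.117 × 10⁻¹⁰ m, v = Zαc/n = 1.094 × 10⁶ m/s
f = v/(2πr) = 8.227 × 10¹⁴ Hz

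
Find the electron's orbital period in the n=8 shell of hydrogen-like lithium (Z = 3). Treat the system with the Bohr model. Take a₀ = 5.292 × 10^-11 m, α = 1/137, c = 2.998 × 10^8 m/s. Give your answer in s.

r = n²a₀/Z = 8²·5.292 × 10^-11/3 = 1.129 × 10^-9 m
v = Zαc/n = 3·0.007299·2.998 × 10^8/8 = 8.206 × 10^5 m/s
T = 2πr/v = 8.644 × 10^-15 s

8.644 × 10^-15 s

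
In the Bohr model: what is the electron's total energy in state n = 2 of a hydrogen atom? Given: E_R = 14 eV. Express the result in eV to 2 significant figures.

E_n = −E_R·Z²/n² = −14 × 1²/2² = -3.5 eV

-3.5 eV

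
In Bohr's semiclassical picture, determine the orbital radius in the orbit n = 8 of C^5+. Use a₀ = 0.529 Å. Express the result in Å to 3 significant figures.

r_n = n²a₀/Z = 8² × 0.529 / 6
    = 64 × 0.529 / 6 = 5.64 Å

5.64 Å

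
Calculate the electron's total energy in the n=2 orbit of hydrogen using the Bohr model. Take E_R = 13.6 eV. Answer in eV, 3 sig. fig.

E_n = −E_R·Z²/n² = −13.6 × 1²/2² = -3.40 eV

-3.40 eV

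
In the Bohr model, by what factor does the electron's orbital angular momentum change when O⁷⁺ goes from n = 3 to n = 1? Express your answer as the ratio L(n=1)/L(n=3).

1/3

L = nℏ depends only on n, so L ∝ n.
L(n=1)/L(n=3) = (1/3)^1 = 1/3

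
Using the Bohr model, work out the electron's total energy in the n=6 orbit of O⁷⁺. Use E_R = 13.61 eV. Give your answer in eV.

E_n = −E_R·Z²/n² = −13.61 × 8²/6² = -24.20 eV

-24.20 eV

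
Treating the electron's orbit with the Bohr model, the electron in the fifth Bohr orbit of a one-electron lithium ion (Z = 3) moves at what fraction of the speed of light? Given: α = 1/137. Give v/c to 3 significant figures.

v_n = Zαc/n, so v/c = Zα/n = 3 × 0.00730 / 5 = 0.00438

0.00438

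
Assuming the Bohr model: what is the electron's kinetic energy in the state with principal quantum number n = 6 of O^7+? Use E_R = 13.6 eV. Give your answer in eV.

24.2 eV

For a Coulomb orbit the virial theorem gives K = −E_n.
E_n = −E_R·Z²/n², so K = E_R·Z²/n² = 13.6 × 8²/6² = 24.2 eV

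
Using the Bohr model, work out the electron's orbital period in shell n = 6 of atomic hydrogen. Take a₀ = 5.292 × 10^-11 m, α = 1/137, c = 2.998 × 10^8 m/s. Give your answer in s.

r = n²a₀/Z = 6²·5.292 × 10^-11/1 = 1.905 × 10^-9 m
v = Zαc/n = 1·0.007299·2.998 × 10^8/6 = 3.647 × 10^5 m/s
T = 2πr/v = 3.282 × 10^-14 s

3.282 × 10^-14 s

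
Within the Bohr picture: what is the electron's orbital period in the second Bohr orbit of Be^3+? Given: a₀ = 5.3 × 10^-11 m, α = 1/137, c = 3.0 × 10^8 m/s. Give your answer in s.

7.6 × 10^-17 s

r = n²a₀/Z = 2²·5.3 × 10^-11/4 = 5.3 × 10^-11 m
v = Zαc/n = 4·0.0073·3.0 × 10^8/2 = 4.4 × 10^6 m/s
T = 2πr/v = 7.6 × 10^-17 s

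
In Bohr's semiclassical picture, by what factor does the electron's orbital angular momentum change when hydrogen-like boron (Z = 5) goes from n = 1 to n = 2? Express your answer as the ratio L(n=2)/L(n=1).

2

L = nℏ depends only on n, so L ∝ n.
L(n=2)/L(n=1) = (2/1)^1 = 2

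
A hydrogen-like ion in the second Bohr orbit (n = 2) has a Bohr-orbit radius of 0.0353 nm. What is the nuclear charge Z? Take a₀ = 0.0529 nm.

6

r_n = n²a₀/Z ⇒ Z = n²a₀/r = 2² × 0.0529 / 0.0353 ≈ 5.99
Z = 6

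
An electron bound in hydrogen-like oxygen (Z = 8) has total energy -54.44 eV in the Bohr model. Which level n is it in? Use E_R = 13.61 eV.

4

E_n = −E_R Z²/n² ⇒ n² = E_R Z²/(−E_n) = 13.61 × 8² / 54.44 ≈ 16.00
n = 4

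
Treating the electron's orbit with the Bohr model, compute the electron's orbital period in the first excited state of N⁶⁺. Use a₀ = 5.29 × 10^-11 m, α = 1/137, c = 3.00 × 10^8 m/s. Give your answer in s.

r = n²a₀/Z = 2²·5.29 × 10^-11/7 = 3.02 × 10^-11 m
v = Zαc/n = 7·0.00730·3.00 × 10^8/2 = 7.66 × 10^6 m/s
T = 2πr/v = 2.48 × 10^-17 s

2.48 × 10^-17 s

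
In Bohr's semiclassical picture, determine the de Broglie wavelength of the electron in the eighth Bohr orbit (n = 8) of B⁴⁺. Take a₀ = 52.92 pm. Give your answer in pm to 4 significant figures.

532.0 pm

The Bohr quantisation condition is nλ = 2πr_n.
r_n = n²a₀/Z = 677.4 pm
λ = 2πr_n/n = 2π·677.4/8 = 532.0 pm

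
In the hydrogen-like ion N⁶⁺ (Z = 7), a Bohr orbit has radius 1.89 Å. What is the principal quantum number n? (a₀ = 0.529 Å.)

r_n = n²a₀/Z ⇒ n² = rZ/a₀ = 1.89 × 7 / 0.529 ≈ 25.01
n = 5

5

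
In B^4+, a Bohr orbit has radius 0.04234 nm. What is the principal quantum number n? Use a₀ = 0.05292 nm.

2

r_n = n²a₀/Z ⇒ n² = rZ/a₀ = 0.04234 × 5 / 0.05292 ≈ 4.00
n = 2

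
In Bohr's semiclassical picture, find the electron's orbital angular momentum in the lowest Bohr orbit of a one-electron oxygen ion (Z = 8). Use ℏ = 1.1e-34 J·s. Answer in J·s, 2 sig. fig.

L_n = nℏ = 1 × 1.1e-34 = 1.1e-34 J·s

1.1e-34 J·s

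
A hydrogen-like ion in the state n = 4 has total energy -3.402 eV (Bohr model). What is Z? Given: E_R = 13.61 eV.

E_n = −E_R Z²/n² ⇒ Z² = −E_n n²/E_R = 3.402 × 4² / 13.61 ≈ 4.00
Z = 2

2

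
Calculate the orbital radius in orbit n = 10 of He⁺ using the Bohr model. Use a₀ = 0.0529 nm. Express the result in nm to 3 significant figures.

r_n = n²a₀/Z = 10² × 0.0529 / 2
    = 100 × 0.0529 / 2 = 2.65 nm

2.65 nm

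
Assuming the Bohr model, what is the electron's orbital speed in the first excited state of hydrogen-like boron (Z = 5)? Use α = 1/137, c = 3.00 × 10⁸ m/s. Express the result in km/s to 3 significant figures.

v_n = Zαc/n = 5 × 0.00730 × 3.00 × 10⁸ / 2
    = 5470 km/s

5470 km/s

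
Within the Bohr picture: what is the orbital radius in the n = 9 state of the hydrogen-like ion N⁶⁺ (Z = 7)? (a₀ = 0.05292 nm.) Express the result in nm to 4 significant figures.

0.6124 nm

r_n = n²a₀/Z = 9² × 0.05292 / 7
    = 81 × 0.05292 / 7 = 0.6124 nm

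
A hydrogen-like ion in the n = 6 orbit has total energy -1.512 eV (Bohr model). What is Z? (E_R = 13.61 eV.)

2

E_n = −E_R Z²/n² ⇒ Z² = −E_n n²/E_R = 1.512 × 6² / 13.61 ≈ 4.00
Z = 2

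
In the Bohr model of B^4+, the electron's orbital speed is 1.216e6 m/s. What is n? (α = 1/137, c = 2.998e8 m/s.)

v_n = Zαc/n ⇒ n = Zαc/v = 5 × 0.007299 × 2.998e8 / 1.216e6 ≈ 9.00
n = 9

9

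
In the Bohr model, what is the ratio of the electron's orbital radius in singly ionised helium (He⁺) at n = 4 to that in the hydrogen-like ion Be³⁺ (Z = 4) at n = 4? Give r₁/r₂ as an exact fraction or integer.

2

r ∝ Z^-1 · n^2
r₁/r₂ = (2/4)^-1 · (4/4)^2 = 2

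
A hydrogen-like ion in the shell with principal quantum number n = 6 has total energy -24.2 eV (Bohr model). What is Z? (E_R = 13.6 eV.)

E_n = −E_R Z²/n² ⇒ Z² = −E_n n²/E_R = 24.2 × 6² / 13.6 ≈ 64.06
Z = 8

8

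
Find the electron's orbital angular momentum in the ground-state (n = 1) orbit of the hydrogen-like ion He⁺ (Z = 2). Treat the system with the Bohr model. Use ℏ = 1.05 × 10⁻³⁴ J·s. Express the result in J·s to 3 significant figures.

L_n = nℏ = 1 × 1.05 × 10⁻³⁴ = 1.05 × 10⁻³⁴ J·s

1.05 × 10⁻³⁴ J·s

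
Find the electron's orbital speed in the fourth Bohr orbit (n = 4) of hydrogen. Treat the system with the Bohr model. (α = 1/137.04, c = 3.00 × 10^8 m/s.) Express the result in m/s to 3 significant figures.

5.47 × 10^5 m/s

v_n = Zαc/n = 1 × 0.00730 × 3.00 × 10^8 / 4
    = 5.47 × 10^5 m/s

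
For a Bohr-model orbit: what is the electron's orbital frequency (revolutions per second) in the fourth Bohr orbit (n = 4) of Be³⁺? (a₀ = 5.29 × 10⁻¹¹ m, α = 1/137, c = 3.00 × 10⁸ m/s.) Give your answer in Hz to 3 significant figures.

r = n²a₀/Z = 2.12 × 10⁻¹⁰ m, v = Zαc/n = 2.19 × 10⁶ m/s
f = v/(2πr) = 1.65 × 10¹⁵ Hz

1.65 × 10¹⁵ Hz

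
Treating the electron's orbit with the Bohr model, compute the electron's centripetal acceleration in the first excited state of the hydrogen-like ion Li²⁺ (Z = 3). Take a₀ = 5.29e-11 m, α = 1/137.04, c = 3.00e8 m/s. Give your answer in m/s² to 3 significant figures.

1.53e23 m/s²

r = n²a₀/Z = 7.05e-11 m, v = Zαc/n = 3.28e6 m/s
a = v²/r = (3.28e6)² / 7.05e-11 = 1.53e23 m/s²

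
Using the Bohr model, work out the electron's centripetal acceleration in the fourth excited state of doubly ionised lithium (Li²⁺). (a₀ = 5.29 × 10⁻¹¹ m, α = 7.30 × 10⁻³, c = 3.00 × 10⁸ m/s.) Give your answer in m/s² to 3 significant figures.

r = n²a₀/Z = 4.41 × 10⁻¹⁰ m, v = Zαc/n = 1.31 × 10⁶ m/s
a = v²/r = (1.31 × 10⁶)² / 4.41 × 10⁻¹⁰ = 3.92 × 10²¹ m/s²

3.92 × 10²¹ m/s²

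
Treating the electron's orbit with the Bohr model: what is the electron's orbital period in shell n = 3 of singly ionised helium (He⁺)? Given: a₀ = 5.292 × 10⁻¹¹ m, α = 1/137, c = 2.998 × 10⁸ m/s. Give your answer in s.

1.026 × 10⁻¹⁵ s

r = n²a₀/Z = 3²·5.292 × 10⁻¹¹/2 = 2.381 × 10⁻¹⁰ m
v = Zαc/n = 2·0.007299·2.998 × 10⁸/3 = 1.459 × 10⁶ m/s
T = 2πr/v = 1.026 × 10⁻¹⁵ s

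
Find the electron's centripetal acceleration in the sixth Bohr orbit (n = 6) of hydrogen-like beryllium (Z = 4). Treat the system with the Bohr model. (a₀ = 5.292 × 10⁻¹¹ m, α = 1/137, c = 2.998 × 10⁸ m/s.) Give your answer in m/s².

r = n²a₀/Z = 4.763 × 10⁻¹⁰ m, v = Zαc/n = 1.459 × 10⁶ m/s
a = v²/r = (1.459 × 10⁶)² / 4.763 × 10⁻¹⁰ = 4.469 × 10²¹ m/s²

4.469 × 10²¹ m/s²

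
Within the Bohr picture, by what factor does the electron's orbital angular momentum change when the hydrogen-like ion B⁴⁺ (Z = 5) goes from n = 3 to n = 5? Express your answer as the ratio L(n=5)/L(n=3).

5/3

L = nℏ depends only on n, so L ∝ n.
L(n=5)/L(n=3) = (5/3)^1 = 5/3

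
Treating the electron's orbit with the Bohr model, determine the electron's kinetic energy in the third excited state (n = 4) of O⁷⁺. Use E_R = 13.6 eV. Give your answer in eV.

For a Coulomb orbit the virial theorem gives K = −E_n.
E_n = −E_R·Z²/n², so K = E_R·Z²/n² = 13.6 × 8²/4² = 54.4 eV

54.4 eV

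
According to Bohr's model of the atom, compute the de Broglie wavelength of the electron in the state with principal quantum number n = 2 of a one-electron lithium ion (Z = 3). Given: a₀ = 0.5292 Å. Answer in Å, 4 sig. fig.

2.217 Å

The Bohr quantisation condition is nλ = 2πr_n.
r_n = n²a₀/Z = 0.7056 Å
λ = 2πr_n/n = 2π·0.7056/2 = 2.217 Å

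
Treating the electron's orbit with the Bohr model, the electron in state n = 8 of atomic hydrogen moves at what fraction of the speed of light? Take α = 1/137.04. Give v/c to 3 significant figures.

v_n = Zαc/n, so v/c = Zα/n = 1 × 0.00730 / 8 = 0.000912

0.000912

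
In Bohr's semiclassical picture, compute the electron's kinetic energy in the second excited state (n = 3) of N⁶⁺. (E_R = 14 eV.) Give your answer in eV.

For a Coulomb orbit the virial theorem gives K = −E_n.
E_n = −E_R·Z²/n², so K = E_R·Z²/n² = 14 × 7²/3² = 76 eV

76 eV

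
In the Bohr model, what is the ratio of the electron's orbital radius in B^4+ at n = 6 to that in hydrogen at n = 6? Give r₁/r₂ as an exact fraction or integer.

r ∝ Z^-1 · n^2
r₁/r₂ = (5/1)^-1 · (6/6)^2 = 1/5

1/5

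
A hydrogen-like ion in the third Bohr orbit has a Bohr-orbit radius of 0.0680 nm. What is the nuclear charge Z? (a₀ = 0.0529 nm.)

7

r_n = n²a₀/Z ⇒ Z = n²a₀/r = 3² × 0.0529 / 0.0680 ≈ 7.00
Z = 7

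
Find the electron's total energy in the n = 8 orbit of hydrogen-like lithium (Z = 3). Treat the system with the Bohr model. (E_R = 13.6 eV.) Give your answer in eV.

E_n = −E_R·Z²/n² = −13.6 × 3²/8² = -1.91 eV

-1.91 eV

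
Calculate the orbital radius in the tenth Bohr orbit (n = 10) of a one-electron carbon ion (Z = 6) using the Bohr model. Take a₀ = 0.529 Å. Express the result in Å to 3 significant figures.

r_n = n²a₀/Z = 10² × 0.529 / 6
    = 100 × 0.529 / 6 = 8.82 Å

8.82 Å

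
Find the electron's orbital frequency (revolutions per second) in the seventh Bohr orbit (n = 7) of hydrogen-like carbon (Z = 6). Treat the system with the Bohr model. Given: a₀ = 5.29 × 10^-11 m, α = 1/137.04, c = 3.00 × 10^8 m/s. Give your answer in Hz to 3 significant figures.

6.91 × 10^14 Hz

r = n²a₀/Z = 4.32 × 10^-10 m, v = Zαc/n = 1.88 × 10^6 m/s
f = v/(2πr) = 6.91 × 10^14 Hz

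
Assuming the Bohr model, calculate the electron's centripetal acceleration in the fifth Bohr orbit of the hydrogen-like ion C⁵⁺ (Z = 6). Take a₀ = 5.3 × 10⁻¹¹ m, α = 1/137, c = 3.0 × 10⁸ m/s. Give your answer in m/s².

3.1 × 10²² m/s²

r = n²a₀/Z = 2.2 × 10⁻¹⁰ m, v = Zαc/n = 2.6 × 10⁶ m/s
a = v²/r = (2.6 × 10⁶)² / 2.2 × 10⁻¹⁰ = 3.1 × 10²² m/s²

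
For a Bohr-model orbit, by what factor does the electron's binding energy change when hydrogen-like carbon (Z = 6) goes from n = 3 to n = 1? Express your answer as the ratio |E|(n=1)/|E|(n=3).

9

|E| ∝ Z^2 · n^-2; with Z fixed, |E| ∝ n^-2.
|E|(n=1)/|E|(n=3) = (1/3)^-2 = 9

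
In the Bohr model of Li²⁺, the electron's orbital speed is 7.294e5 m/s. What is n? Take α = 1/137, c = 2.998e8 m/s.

9

v_n = Zαc/n ⇒ n = Zαc/v = 3 × 0.007299 × 2.998e8 / 7.294e5 ≈ 9.00
n = 9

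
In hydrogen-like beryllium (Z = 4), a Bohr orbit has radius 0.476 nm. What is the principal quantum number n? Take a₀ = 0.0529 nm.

r_n = n²a₀/Z ⇒ n² = rZ/a₀ = 0.476 × 4 / 0.0529 ≈ 35.99
n = 6

6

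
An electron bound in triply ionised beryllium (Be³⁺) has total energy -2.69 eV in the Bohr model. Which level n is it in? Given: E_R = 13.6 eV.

9

E_n = −E_R Z²/n² ⇒ n² = E_R Z²/(−E_n) = 13.6 × 4² / 2.69 ≈ 80.89
n = 9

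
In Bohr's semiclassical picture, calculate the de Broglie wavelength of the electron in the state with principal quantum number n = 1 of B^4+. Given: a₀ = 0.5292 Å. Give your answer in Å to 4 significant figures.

0.6650 Å

The Bohr quantisation condition is nλ = 2πr_n.
r_n = n²a₀/Z = 0.1058 Å
λ = 2πr_n/n = 2π·0.1058/1 = 0.6650 Å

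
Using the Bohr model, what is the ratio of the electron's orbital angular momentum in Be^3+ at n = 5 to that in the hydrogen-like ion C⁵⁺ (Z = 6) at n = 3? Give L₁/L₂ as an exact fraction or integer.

5/3

L = nℏ is independent of Z.
L₁/L₂ = n₁/n₂ = 5/3 = 5/3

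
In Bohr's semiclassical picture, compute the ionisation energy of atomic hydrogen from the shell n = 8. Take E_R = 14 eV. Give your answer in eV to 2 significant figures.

0.22 eV

E_n = −E_R·Z²/n² = −14 × 1²/8² eV = -0.22 eV
Ionisation energy = −E_n = 0.22 eV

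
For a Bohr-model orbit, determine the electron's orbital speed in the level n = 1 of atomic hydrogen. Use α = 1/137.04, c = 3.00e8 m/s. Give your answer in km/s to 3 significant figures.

2190 km/s

v_n = Zαc/n = 1 × 0.00730 × 3.00e8 / 1
    = 2190 km/s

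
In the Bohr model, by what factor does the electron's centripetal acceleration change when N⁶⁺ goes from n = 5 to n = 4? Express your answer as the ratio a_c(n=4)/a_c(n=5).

625/256

a_c ∝ Z^3 · n^-4; with Z fixed, a_c ∝ n^-4.
a_c(n=4)/a_c(n=5) = (4/5)^-4 = 625/256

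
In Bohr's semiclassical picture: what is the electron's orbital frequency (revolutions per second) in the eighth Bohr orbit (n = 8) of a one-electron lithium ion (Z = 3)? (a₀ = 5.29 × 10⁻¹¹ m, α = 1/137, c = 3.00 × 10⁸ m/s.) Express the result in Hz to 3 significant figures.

1.16 × 10¹⁴ Hz

r = n²a₀/Z = 1.13 × 10⁻⁹ m, v = Zαc/n = 8.21 × 10⁵ m/s
f = v/(2πr) = 1.16 × 10¹⁴ Hz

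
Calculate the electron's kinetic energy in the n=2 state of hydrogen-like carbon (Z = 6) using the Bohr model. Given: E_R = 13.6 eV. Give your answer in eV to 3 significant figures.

122 eV

For a Coulomb orbit the virial theorem gives K = −E_n.
E_n = −E_R·Z²/n², so K = E_R·Z²/n² = 13.6 × 6²/2² = 122 eV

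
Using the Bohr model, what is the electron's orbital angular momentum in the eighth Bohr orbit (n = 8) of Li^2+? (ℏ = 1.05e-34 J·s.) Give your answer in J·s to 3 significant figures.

8.40e-34 J·s

L_n = nℏ = 8 × 1.05e-34 = 8.40e-34 J·s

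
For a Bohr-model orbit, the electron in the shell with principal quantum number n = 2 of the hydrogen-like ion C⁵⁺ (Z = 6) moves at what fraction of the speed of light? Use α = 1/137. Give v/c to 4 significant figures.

v_n = Zαc/n, so v/c = Zα/n = 6 × 0.007299 / 2 = 0.02190

0.02190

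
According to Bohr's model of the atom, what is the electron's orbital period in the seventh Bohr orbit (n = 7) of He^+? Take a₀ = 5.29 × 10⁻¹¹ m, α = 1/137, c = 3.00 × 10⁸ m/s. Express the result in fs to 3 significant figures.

13.0 fs

r = n²a₀/Z = 7²·5.29 × 10⁻¹¹/2 = 1.30 × 10⁻⁹ m
v = Zαc/n = 2·0.00730·3.00 × 10⁸/7 = 6.26 × 10⁵ m/s
T = 2πr/v = 1.30 × 10⁻¹⁴ s = 13.0 fs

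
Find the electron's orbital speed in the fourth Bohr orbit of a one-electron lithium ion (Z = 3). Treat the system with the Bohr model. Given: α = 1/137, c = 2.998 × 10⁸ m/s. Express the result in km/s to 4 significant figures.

v_n = Zαc/n = 3 × 0.007299 × 2.998 × 10⁸ / 4
    = 1641 km/s

1641 km/s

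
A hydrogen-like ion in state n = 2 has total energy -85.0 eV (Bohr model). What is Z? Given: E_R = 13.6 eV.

E_n = −E_R Z²/n² ⇒ Z² = −E_n n²/E_R = 85.0 × 2² / 13.6 ≈ 25.00
Z = 5

5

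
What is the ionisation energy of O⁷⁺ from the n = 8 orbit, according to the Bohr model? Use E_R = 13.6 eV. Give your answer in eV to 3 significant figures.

E_n = −E_R·Z²/n² = −13.6 × 8²/8² eV = -13.6 eV
Ionisation energy = −E_n = 13.6 eV

13.6 eV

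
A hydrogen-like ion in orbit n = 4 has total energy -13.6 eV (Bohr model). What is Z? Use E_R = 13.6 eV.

E_n = −E_R Z²/n² ⇒ Z² = −E_n n²/E_R = 13.6 × 4² / 13.6 ≈ 16.00
Z = 4

4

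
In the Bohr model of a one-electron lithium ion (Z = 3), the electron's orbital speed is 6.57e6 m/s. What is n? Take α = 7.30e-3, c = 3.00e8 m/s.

1

v_n = Zαc/n ⇒ n = Zαc/v = 3 × 0.00730 × 3.00e8 / 6.57e6 ≈ 1.00
n = 1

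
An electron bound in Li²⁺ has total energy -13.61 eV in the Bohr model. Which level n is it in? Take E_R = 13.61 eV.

3

E_n = −E_R Z²/n² ⇒ n² = E_R Z²/(−E_n) = 13.61 × 3² / 13.61 ≈ 9.00
n = 3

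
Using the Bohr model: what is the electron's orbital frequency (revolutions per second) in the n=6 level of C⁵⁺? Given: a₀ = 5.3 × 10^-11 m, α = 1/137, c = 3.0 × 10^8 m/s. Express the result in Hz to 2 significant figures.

r = n²a₀/Z = 3.2 × 10^-10 m, v = Zαc/n = 2.2 × 10^6 m/s
f = v/(2πr) = 1.1 × 10^15 Hz

1.1 × 10^15 Hz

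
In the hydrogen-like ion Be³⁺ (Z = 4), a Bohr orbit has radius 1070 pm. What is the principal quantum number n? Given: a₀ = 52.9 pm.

r_n = n²a₀/Z ⇒ n² = rZ/a₀ = 1070 × 4 / 52.9 ≈ 80.91
n = 9

9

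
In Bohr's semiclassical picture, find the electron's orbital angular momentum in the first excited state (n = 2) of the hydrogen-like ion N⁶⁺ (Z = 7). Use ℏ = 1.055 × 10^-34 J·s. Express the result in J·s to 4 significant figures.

L_n = nℏ = 2 × 1.055 × 10^-34 = 2.110 × 10^-34 J·s

2.110 × 10^-34 J·s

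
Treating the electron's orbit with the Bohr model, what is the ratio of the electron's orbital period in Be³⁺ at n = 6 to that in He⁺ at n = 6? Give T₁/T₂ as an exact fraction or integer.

T ∝ Z^-2 · n^3
T₁/T₂ = (4/2)^-2 · (6/6)^3 = 1/4

1/4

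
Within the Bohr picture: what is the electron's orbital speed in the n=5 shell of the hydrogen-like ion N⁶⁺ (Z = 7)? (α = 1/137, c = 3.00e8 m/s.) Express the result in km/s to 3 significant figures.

3070 km/s

v_n = Zαc/n = 7 × 0.00730 × 3.00e8 / 5
    = 3070 km/s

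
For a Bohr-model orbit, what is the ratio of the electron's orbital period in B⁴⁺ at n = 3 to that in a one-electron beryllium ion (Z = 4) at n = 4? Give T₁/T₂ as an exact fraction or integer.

27/100

T ∝ Z^-2 · n^3
T₁/T₂ = (5/4)^-2 · (3/4)^3 = 27/100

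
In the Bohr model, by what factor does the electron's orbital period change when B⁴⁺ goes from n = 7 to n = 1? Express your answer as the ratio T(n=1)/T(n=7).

1/343

T ∝ Z^-2 · n^3; with Z fixed, T ∝ n^3.
T(n=1)/T(n=7) = (1/7)^3 = 1/343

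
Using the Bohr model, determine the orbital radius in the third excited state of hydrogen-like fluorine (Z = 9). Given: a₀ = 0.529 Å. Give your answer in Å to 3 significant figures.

0.940 Å

r_n = n²a₀/Z = 4² × 0.529 / 9
    = 16 × 0.529 / 9 = 0.940 Å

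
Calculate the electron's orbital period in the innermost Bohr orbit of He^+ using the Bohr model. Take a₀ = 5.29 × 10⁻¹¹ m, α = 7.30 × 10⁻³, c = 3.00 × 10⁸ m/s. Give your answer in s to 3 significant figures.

r = n²a₀/Z = 1²·5.29 × 10⁻¹¹/2 = 2.65 × 10⁻¹¹ m
v = Zαc/n = 2·0.00730·3.00 × 10⁸/1 = 4.38 × 10⁶ m/s
T = 2πr/v = 3.79 × 10⁻¹⁷ s

3.79 × 10⁻¹⁷ s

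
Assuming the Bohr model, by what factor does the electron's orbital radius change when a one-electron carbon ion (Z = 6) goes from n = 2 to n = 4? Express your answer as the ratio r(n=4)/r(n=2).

4

r ∝ Z^-1 · n^2; with Z fixed, r ∝ n^2.
r(n=4)/r(n=2) = (4/2)^2 = 4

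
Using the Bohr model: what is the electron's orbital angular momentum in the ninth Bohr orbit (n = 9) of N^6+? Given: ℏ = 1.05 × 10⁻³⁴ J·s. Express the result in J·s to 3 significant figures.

9.45 × 10⁻³⁴ J·s

L_n = nℏ = 9 × 1.05 × 10⁻³⁴ = 9.45 × 10⁻³⁴ J·s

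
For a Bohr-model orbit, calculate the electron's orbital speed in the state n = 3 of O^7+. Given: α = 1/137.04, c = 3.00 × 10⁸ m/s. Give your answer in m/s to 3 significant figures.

5.84 × 10⁶ m/s

v_n = Zαc/n = 8 × 0.00730 × 3.00 × 10⁸ / 3
    = 5.84 × 10⁶ m/s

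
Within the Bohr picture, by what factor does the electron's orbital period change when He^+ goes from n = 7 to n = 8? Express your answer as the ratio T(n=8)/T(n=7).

512/343

T ∝ Z^-2 · n^3; with Z fixed, T ∝ n^3.
T(n=8)/T(n=7) = (8/7)^3 = 512/343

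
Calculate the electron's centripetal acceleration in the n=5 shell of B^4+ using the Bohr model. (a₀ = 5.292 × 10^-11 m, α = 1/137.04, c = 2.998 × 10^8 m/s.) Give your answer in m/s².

r = n²a₀/Z = 2.646 × 10^-10 m, v = Zαc/n = 2.188 × 10^6 m/s
a = v²/r = (2.188 × 10^6)² / 2.646 × 10^-10 = 1.809 × 10^22 m/s²

1.809 × 10^22 m/s²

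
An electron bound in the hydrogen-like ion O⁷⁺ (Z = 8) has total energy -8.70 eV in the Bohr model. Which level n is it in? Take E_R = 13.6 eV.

10

E_n = −E_R Z²/n² ⇒ n² = E_R Z²/(−E_n) = 13.6 × 8² / 8.70 ≈ 100.05
n = 10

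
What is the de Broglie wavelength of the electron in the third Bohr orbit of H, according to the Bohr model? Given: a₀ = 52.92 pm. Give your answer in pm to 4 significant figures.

The Bohr quantisation condition is nλ = 2πr_n.
r_n = n²a₀/Z = 476.3 pm
λ = 2πr_n/n = 2π·476.3/3 = 997.5 pm

997.5 pm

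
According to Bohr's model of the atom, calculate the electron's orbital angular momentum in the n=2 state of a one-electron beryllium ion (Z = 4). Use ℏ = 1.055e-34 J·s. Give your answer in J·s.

2.110e-34 J·s

L_n = nℏ = 2 × 1.055e-34 = 2.110e-34 J·s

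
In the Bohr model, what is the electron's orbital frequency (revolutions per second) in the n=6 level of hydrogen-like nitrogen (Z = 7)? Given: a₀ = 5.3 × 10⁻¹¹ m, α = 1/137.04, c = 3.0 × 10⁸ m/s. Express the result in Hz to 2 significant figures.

1.5 × 10¹⁵ Hz

r = n²a₀/Z = 2.7 × 10⁻¹⁰ m, v = Zαc/n = 2.6 × 10⁶ m/s
f = v/(2πr) = 1.5 × 10¹⁵ Hz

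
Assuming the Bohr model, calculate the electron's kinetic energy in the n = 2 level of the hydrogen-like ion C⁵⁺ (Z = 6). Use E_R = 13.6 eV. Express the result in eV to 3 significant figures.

For a Coulomb orbit the virial theorem gives K = −E_n.
E_n = −E_R·Z²/n², so K = E_R·Z²/n² = 13.6 × 6²/2² = 122 eV

122 eV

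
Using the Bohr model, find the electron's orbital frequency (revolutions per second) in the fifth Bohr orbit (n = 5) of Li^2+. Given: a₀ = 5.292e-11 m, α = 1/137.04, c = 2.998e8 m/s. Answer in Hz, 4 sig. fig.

4.737e14 Hz

r = n²a₀/Z = 4.410e-10 m, v = Zαc/n = 1.313e6 m/s
f = v/(2πr) = 4.737e14 Hz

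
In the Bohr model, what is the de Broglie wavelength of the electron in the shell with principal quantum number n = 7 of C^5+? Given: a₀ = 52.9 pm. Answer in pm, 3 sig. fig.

388 pm

The Bohr quantisation condition is nλ = 2πr_n.
r_n = n²a₀/Z = 432 pm
λ = 2πr_n/n = 2π·432/7 = 388 pm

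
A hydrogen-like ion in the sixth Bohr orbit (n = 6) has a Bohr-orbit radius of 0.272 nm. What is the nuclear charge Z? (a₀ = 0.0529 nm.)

7

r_n = n²a₀/Z ⇒ Z = n²a₀/r = 6² × 0.0529 / 0.272 ≈ 7.00
Z = 7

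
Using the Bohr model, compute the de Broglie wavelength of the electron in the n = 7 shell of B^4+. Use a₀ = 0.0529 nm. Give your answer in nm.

0.465 nm

The Bohr quantisation condition is nλ = 2πr_n.
r_n = n²a₀/Z = 0.518 nm
λ = 2πr_n/n = 2π·0.518/7 = 0.465 nm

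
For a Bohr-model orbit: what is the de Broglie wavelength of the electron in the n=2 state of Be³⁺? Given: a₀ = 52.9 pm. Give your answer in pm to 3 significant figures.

166 pm

The Bohr quantisation condition is nλ = 2πr_n.
r_n = n²a₀/Z = 52.9 pm
λ = 2πr_n/n = 2π·52.9/2 = 166 pm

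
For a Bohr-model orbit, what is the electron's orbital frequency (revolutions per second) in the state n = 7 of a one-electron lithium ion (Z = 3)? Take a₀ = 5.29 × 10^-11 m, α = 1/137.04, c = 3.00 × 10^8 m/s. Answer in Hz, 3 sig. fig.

1.73 × 10^14 Hz

r = n²a₀/Z = 8.64 × 10^-10 m, v = Zαc/n = 9.38 × 10^5 m/s
f = v/(2πr) = 1.73 × 10^14 Hz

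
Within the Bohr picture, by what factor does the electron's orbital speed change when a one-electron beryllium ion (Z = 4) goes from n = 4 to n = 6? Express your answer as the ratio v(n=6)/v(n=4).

v ∝ Z^1 · n^-1; with Z fixed, v ∝ n^-1.
v(n=6)/v(n=4) = (6/4)^-1 = 2/3

2/3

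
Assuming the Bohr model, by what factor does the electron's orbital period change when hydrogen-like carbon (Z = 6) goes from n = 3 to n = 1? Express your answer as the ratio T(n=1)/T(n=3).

1/27

T ∝ Z^-2 · n^3; with Z fixed, T ∝ n^3.
T(n=1)/T(n=3) = (1/3)^3 = 1/27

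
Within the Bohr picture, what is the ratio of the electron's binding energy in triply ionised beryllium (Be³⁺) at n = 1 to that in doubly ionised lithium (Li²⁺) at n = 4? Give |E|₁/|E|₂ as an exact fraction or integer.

|E| ∝ Z^2 · n^-2
|E|₁/|E|₂ = (4/3)^2 · (1/4)^-2 = 256/9

256/9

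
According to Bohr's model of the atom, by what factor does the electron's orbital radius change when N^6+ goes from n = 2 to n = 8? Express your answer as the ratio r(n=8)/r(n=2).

r ∝ Z^-1 · n^2; with Z fixed, r ∝ n^2.
r(n=8)/r(n=2) = (8/2)^2 = 16

16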